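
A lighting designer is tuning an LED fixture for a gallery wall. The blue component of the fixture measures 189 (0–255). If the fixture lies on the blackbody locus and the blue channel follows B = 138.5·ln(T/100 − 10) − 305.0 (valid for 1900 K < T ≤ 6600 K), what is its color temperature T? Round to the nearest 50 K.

4550 K

ln(t − 10) = (189 + 305.0) / 138.5 = 3.5668.
t − 10 = e^3.5668 = 35.403, so t = 45.403.
T = 100·t = 4540 K → 4550 K to the nearest 50 K.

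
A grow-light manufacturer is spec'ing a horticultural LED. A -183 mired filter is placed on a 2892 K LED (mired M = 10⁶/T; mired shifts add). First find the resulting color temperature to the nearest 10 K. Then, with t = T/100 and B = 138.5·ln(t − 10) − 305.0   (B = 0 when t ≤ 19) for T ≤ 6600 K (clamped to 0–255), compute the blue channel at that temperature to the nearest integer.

241

M_in = 10⁶/2892 = 345.78; M_out = 345.78 + (-183) = 162.78.
T_out = 10⁶/162.78 = 6143.2 K → 6140 K; t = 61.4.
B = 138.5·ln(61.4 − 10) − 305.0 = 138.5·ln 51.4 − 305.0 = 138.5·3.9396 − 305.0 = 240.640.
Rounded: 241.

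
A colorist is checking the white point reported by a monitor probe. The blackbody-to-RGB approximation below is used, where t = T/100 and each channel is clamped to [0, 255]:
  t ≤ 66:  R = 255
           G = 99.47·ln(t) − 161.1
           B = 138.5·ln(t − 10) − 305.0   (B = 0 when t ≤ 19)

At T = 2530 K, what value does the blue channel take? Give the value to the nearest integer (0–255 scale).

t = 2530/100 = 25.3; the t ≤ 66 branch applies.
B = 138.5·ln(25.3 − 10) − 305.0 = 138.5·ln 15.3 − 305.0 = 138.5·2.7279 − 305.0 = 72.808.
Rounded: 73.

73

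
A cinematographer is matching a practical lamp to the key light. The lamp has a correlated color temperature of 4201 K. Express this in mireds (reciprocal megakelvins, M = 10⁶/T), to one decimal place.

238.0 mireds

M = 10⁶ / 4201 = 238.039 → 238.0 mireds.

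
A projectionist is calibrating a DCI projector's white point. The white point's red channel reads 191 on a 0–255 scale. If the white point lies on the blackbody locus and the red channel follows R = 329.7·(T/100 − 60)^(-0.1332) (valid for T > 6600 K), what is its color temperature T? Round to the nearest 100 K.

(t − 60)^(-0.1332) = 191/329.7 = 0.57931.
t − 60 = 0.57931^(1/-0.1332) = 0.57931^(-7.508) = 60.245, so t = 120.245.
T = 100·t = 12025 K → 12000 K to the nearest 100 K.

12000 K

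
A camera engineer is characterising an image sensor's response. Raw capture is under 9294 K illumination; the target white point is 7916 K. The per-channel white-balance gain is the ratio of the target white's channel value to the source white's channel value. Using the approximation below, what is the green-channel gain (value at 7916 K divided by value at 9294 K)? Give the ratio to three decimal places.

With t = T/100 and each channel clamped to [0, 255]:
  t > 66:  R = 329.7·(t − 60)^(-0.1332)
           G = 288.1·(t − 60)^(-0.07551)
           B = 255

1.042

At 9294 K (t = 92.94):
  G = 288.1·(92.94 − 60)^(-0.07551) = 288.1·32.94^(-0.07551) = 288.1·0.76806 = 221.279.
At 7916 K (t = 79.16):
  G = 288.1·(79.16 − 60)^(-0.07551) = 288.1·19.16^(-0.07551) = 288.1·0.80014 = 230.521.
Gain = 230.521 / 221.279 = 1.0418 → 1.042.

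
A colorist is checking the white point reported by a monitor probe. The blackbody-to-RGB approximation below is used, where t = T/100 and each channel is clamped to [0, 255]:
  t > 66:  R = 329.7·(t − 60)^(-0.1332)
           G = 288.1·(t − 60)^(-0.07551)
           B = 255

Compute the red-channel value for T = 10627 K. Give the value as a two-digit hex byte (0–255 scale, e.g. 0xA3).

0xC6

t = 10627/100 = 106.27; the t > 66 branch applies.
R = 329.7·(106.27 − 60)^(-0.1332) = 329.7·46.27^(-0.1332) = 329.7·0.60004 = 197.834.
Rounded: 198; in hex, 0xC6.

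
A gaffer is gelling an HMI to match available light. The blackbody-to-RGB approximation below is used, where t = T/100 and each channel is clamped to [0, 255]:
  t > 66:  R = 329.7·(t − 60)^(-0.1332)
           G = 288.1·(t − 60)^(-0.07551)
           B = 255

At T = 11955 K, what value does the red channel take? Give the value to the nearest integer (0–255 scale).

t = 11955/100 = 119.55; the t > 66 branch applies.
R = 329.7·(119.55 − 60)^(-0.1332) = 329.7·59.55^(-0.1332) = 329.7·0.58021 = 191.295.
Rounded: 191.

191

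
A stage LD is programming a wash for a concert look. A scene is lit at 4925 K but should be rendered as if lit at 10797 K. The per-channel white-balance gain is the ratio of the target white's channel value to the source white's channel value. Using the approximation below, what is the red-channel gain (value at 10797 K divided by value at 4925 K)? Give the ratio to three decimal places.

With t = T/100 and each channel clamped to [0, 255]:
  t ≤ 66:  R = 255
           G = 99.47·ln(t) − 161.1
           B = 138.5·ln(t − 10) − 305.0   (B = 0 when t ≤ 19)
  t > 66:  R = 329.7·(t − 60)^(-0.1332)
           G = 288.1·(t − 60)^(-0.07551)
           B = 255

0.772

At 4925 K (t = 49.25):
  R = 255 by definition for t ≤ 66.
At 10797 K (t = 107.97):
  R = 329.7·(107.97 − 60)^(-0.1332) = 329.7·47.97^(-0.1332) = 329.7·0.59717 = 196.886.
Gain = 196.886 / 255.000 = 0.7721 → 0.772.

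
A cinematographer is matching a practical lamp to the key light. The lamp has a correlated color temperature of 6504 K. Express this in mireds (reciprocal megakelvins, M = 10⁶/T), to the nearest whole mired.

154 mireds

M = 10⁶ / 6504 = 153.752 → 154 mireds.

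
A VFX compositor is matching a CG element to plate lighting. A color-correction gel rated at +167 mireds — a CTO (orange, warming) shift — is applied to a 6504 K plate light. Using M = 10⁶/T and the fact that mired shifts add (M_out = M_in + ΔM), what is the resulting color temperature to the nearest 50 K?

M_in = 10⁶/6504 = 153.75 mireds.
M_out = 153.75 + (+167) = 320.75 mireds.
T_out = 10⁶/320.75 = 3117.7 K → 3100 K.

3100 K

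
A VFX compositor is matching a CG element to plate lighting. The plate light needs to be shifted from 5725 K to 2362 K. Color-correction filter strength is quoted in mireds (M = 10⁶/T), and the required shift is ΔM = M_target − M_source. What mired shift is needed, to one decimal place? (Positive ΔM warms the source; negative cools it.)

+248.7 mireds

M_source = 10⁶/5725 = 174.672; M_target = 10⁶/2362 = 423.370.
ΔM = 423.370 − 174.672 = 248.698 → +248.7 mireds, a warming shift.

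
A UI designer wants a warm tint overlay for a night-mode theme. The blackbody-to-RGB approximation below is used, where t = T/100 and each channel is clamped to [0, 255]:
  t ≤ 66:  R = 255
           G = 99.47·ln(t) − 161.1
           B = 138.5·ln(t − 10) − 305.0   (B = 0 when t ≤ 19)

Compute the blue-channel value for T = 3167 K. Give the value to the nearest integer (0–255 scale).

121

t = 3167/100 = 31.67; the t ≤ 66 branch applies.
B = 138.5·ln(31.67 − 10) − 305.0 = 138.5·ln 21.67 − 305.0 = 138.5·3.0759 − 305.0 = 121.016.
Rounded: 121.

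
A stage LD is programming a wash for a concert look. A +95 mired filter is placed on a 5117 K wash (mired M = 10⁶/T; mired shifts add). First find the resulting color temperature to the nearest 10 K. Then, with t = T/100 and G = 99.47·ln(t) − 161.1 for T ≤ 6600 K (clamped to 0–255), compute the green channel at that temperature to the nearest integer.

191

M_in = 10⁶/5117 = 195.43; M_out = 195.43 + (+95) = 290.43.
T_out = 10⁶/290.43 = 3443.2 K → 3440 K; t = 34.4.
G = 99.47·ln 34.4 − 161.1 = 99.47·3.5381 − 161.1 = 190.830.
Rounded: 191.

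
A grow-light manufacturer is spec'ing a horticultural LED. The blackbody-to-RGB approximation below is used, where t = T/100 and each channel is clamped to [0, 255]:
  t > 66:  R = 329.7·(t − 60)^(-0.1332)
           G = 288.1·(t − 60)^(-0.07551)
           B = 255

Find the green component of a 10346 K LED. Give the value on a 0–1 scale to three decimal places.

t = 10346/100 = 103.46; the t > 66 branch applies.
G = 288.1·(103.46 − 60)^(-0.07551) = 288.1·43.46^(-0.07551) = 288.1·0.75216 = 216.696.
On a 0–1 scale: 216.696/255 = 0.8498 → 0.850.

0.850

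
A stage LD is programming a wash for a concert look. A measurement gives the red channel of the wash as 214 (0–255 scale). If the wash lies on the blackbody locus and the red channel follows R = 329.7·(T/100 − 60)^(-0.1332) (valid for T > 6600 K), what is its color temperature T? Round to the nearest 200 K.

8600 K

(t − 60)^(-0.1332) = 214/329.7 = 0.64907.
t − 60 = 0.64907^(1/-0.1332) = 0.64907^(-7.508) = 25.657, so t = 85.657.
T = 100·t = 8566 K → 8600 K to the nearest 200 K.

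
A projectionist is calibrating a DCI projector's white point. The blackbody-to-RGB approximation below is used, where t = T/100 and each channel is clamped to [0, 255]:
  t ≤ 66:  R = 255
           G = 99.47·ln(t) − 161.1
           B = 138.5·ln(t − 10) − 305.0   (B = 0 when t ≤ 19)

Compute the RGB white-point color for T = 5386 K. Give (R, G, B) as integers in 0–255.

(255, 235, 219)

t = 5386/100 = 53.86; the t ≤ 66 branch applies.
R = 255 by definition for t ≤ 66.
G = 99.47·ln 53.86 − 161.1 = 99.47·3.9864 − 161.1 = 235.426.
B = 138.5·ln(53.86 − 10) − 305.0 = 138.5·ln 43.86 − 305.0 = 138.5·3.7810 − 305.0 = 218.669.
Rounded: (255, 235, 219).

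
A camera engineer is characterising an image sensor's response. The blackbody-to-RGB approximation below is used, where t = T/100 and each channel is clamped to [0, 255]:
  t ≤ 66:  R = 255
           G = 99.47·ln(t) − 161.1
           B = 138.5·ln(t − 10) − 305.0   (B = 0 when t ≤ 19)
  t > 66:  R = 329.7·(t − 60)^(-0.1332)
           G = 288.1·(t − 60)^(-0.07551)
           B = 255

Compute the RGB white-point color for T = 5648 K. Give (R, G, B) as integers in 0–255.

t = 5648/100 = 56.48; the t ≤ 66 branch applies.
R = 255 by definition for t ≤ 66.
G = 99.47·ln 56.48 − 161.1 = 99.47·4.0339 − 161.1 = 240.151.
B = 138.5·ln(56.48 − 10) − 305.0 = 138.5·ln 46.48 − 305.0 = 138.5·3.8390 − 305.0 = 226.705.
Rounded: (255, 240, 227).

(255, 240, 227)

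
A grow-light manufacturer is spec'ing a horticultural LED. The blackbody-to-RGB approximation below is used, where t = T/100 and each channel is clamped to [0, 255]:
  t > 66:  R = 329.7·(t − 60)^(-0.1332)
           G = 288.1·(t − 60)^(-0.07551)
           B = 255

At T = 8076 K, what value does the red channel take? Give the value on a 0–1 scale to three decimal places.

t = 8076/100 = 80.76; the t > 66 branch applies.
R = 329.7·(80.76 − 60)^(-0.1332) = 329.7·20.76^(-0.1332) = 329.7·0.66764 = 220.122.
On a 0–1 scale: 220.122/255 = 0.8632 → 0.863.

0.863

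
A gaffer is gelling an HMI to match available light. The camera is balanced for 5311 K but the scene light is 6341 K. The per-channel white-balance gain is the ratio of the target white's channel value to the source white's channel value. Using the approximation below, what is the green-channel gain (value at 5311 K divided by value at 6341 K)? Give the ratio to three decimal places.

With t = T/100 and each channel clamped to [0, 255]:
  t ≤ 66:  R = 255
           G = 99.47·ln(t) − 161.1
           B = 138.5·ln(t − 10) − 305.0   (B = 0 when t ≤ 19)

0.930

At 6341 K (t = 63.41):
  G = 99.47·ln 63.41 − 161.1 = 99.47·4.1496 − 161.1 = 251.663.
At 5311 K (t = 53.11):
  G = 99.47·ln 53.11 − 161.1 = 99.47·3.9724 − 161.1 = 234.031.
Gain = 234.031 / 251.663 = 0.9299 → 0.930.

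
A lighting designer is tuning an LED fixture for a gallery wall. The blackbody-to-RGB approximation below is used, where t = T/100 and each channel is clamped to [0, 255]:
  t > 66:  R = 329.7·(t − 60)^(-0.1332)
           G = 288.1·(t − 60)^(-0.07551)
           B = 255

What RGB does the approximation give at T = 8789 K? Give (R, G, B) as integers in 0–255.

(212, 224, 255)

t = 8789/100 = 87.89; the t > 66 branch applies.
R = 329.7·(87.89 − 60)^(-0.1332) = 329.7·27.89^(-0.1332) = 329.7·0.64190 = 211.634.
G = 288.1·(87.89 − 60)^(-0.07551) = 288.1·27.89^(-0.07551) = 288.1·0.77778 = 224.077.
B = 255 by definition for t > 66.
Rounded: (212, 224, 255).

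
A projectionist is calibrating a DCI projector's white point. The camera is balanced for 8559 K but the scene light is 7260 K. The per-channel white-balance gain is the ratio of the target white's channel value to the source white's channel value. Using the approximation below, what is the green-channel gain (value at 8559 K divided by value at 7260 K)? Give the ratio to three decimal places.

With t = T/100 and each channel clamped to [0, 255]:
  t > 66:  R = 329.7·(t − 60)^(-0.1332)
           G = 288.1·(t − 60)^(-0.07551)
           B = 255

At 7260 K (t = 72.6):
  G = 288.1·(72.6 − 60)^(-0.07551) = 288.1·12.6^(-0.07551) = 288.1·0.82587 = 237.933.
At 8559 K (t = 85.59):
  G = 288.1·(85.59 − 60)^(-0.07551) = 288.1·25.59^(-0.07551) = 288.1·0.78285 = 225.538.
Gain = 225.538 / 237.933 = 0.9479 → 0.948.

0.948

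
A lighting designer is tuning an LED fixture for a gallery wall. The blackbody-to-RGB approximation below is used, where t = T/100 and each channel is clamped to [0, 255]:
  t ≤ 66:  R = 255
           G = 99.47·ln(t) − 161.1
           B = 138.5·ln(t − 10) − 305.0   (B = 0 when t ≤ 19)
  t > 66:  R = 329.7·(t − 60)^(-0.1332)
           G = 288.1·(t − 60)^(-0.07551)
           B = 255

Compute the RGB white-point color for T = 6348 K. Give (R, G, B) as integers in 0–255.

t = 6348/100 = 63.48; the t ≤ 66 branch applies.
R = 255 by definition for t ≤ 66.
G = 99.47·ln 63.48 − 161.1 = 99.47·4.1507 − 161.1 = 251.773.
B = 138.5·ln(63.48 − 10) − 305.0 = 138.5·ln 53.48 − 305.0 = 138.5·3.9793 − 305.0 = 246.134.
Rounded: (255, 252, 246).

(255, 252, 246)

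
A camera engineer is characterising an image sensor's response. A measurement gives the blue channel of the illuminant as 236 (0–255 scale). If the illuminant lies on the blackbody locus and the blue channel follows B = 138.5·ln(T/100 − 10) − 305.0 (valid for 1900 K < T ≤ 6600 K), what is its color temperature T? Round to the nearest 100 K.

ln(t − 10) = (236 + 305.0) / 138.5 = 3.9061.
t − 10 = e^3.9061 = 49.707, so t = 59.707.
T = 100·t = 5971 K → 6000 K to the nearest 100 K.

6000 K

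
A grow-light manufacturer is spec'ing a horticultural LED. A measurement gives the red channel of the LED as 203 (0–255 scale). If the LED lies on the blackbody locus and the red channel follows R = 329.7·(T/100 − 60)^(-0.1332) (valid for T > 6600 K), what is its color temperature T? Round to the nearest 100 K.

(t − 60)^(-0.1332) = 203/329.7 = 0.61571.
t − 60 = 0.61571^(1/-0.1332) = 0.61571^(-7.508) = 38.129, so t = 98.129.
T = 100·t = 9813 K → 9800 K to the nearest 100 K.

9800 K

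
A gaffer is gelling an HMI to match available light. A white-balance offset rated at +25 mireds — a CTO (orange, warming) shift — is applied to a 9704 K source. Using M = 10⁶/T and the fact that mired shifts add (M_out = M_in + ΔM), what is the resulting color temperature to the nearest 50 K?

7800 K

M_in = 10⁶/9704 = 103.05 mireds.
M_out = 103.05 + (+25) = 128.05 mireds.
T_out = 10⁶/128.05 = 7809.4 K → 7800 K.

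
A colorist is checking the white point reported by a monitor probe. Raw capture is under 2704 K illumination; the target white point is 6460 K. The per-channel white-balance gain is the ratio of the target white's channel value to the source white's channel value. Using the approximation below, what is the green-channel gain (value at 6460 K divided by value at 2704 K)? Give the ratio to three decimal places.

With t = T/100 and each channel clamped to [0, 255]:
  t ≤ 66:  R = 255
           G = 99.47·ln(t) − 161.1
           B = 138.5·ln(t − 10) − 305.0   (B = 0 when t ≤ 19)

At 2704 K (t = 27.04):
  G = 99.47·ln 27.04 − 161.1 = 99.47·3.2973 − 161.1 = 166.884.
At 6460 K (t = 64.6):
  G = 99.47·ln 64.6 − 161.1 = 99.47·4.1682 − 161.1 = 253.512.
Gain = 253.512 / 166.884 = 1.5191 → 1.519.

1.519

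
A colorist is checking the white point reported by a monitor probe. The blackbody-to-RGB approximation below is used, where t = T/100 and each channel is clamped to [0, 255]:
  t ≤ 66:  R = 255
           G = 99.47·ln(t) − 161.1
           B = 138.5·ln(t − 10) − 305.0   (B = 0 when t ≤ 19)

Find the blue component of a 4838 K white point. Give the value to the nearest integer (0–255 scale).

200

t = 4838/100 = 48.38; the t ≤ 66 branch applies.
B = 138.5·ln(48.38 − 10) − 305.0 = 138.5·ln 38.38 − 305.0 = 138.5·3.6475 − 305.0 = 200.184.
Rounded: 200.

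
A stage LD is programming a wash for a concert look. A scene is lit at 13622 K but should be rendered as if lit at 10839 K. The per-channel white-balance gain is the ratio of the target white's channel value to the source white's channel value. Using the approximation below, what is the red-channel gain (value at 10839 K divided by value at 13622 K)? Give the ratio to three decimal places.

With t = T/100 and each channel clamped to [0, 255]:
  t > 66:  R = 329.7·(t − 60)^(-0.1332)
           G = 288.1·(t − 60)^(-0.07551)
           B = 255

1.062

At 13622 K (t = 136.22):
  R = 329.7·(136.22 − 60)^(-0.1332) = 329.7·76.22^(-0.1332) = 329.7·0.56145 = 185.109.
At 10839 K (t = 108.39):
  R = 329.7·(108.39 − 60)^(-0.1332) = 329.7·48.39^(-0.1332) = 329.7·0.59647 = 196.657.
Gain = 196.657 / 185.109 = 1.0624 → 1.062.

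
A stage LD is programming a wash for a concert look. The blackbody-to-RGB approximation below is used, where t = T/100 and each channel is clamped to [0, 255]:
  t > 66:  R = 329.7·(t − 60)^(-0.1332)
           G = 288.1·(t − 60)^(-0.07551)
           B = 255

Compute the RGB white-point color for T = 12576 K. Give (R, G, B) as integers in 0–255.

(189, 210, 255)

t = 12576/100 = 125.76; the t > 66 branch applies.
R = 329.7·(125.76 − 60)^(-0.1332) = 329.7·65.76^(-0.1332) = 329.7·0.57259 = 188.785.
G = 288.1·(125.76 − 60)^(-0.07551) = 288.1·65.76^(-0.07551) = 288.1·0.72900 = 210.024.
B = 255 by definition for t > 66.
Rounded: (189, 210, 255).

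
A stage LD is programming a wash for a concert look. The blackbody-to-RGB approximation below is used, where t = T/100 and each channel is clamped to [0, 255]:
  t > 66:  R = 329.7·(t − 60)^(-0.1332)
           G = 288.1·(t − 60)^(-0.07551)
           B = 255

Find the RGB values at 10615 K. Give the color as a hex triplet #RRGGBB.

t = 10615/100 = 106.15; the t > 66 branch applies.
R = 329.7·(106.15 − 60)^(-0.1332) = 329.7·46.15^(-0.1332) = 329.7·0.60025 = 197.902.
G = 288.1·(106.15 − 60)^(-0.07551) = 288.1·46.15^(-0.07551) = 288.1·0.74875 = 215.716.
B = 255 by definition for t > 66.
Rounded: (198, 216, 255).
In hex: #C6D8FF.

#C6D8FF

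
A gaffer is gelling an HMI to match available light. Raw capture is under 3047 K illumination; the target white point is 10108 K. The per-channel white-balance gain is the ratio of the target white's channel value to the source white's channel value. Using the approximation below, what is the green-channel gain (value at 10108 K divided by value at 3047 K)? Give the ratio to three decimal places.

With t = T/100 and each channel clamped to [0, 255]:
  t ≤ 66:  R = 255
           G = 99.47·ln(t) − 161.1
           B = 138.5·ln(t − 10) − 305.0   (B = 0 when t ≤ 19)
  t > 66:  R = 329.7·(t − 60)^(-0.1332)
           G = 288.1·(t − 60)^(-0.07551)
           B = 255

1.217

At 3047 K (t = 30.47):
  G = 99.47·ln 30.47 − 161.1 = 99.47·3.4167 − 161.1 = 178.763.
At 10108 K (t = 101.08):
  G = 288.1·(101.08 − 60)^(-0.07551) = 288.1·41.08^(-0.07551) = 288.1·0.75536 = 217.620.
Gain = 217.620 / 178.763 = 1.2174 → 1.217.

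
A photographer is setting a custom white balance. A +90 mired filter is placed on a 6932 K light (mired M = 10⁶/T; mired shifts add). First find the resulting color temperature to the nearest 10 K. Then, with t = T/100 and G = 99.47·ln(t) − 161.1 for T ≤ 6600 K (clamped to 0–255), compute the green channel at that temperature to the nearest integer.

M_in = 10⁶/6932 = 144.26; M_out = 144.26 + (+90) = 234.26.
T_out = 10⁶/234.26 = 4268.8 K → 4270 K; t = 42.7.
G = 99.47·ln 42.7 − 161.1 = 99.47·3.7542 − 161.1 = 212.330.
Rounded: 212.

212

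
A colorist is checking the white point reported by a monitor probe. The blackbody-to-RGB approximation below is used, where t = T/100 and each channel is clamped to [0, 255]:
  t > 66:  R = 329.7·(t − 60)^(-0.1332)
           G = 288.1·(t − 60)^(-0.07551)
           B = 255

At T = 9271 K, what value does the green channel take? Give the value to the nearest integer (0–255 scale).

t = 9271/100 = 92.71; the t > 66 branch applies.
G = 288.1·(92.71 − 60)^(-0.07551) = 288.1·32.71^(-0.07551) = 288.1·0.76847 = 221.396.
Rounded: 221.

221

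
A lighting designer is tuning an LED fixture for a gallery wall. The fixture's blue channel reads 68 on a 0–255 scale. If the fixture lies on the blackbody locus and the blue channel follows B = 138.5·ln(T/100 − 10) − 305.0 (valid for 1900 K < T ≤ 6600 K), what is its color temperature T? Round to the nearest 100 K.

ln(t − 10) = (68 + 305.0) / 138.5 = 2.6931.
t − 10 = e^2.6931 = 14.778, so t = 24.778.
T = 100·t = 2478 K → 2500 K to the nearest 100 K.

2500 K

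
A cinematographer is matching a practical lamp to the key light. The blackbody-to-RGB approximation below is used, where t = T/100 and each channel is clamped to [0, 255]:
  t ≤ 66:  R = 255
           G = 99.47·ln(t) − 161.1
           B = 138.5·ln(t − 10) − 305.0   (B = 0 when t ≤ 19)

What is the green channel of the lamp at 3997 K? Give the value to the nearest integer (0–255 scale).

t = 3997/100 = 39.97; the t ≤ 66 branch applies.
G = 99.47·ln 39.97 − 161.1 = 99.47·3.6881 − 161.1 = 205.758.
Rounded: 206.

206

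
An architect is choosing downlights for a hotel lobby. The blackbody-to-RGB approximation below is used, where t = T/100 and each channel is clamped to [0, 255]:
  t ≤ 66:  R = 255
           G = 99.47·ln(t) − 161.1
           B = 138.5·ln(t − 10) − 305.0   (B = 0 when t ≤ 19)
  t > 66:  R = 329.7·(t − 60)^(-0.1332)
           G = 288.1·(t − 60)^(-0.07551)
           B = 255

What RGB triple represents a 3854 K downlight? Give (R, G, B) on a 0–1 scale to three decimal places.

(1.000, 0.793, 0.624)

t = 3854/100 = 38.54; the t ≤ 66 branch applies.
R = 255 by definition for t ≤ 66.
G = 99.47·ln 38.54 − 161.1 = 99.47·3.6517 − 161.1 = 202.134.
B = 138.5·ln(38.54 − 10) − 305.0 = 138.5·ln 28.54 − 305.0 = 138.5·3.3513 − 305.0 = 159.156.
Dividing each by 255: (1.0000, 0.7927, 0.6241) → (1.000, 0.793, 0.624).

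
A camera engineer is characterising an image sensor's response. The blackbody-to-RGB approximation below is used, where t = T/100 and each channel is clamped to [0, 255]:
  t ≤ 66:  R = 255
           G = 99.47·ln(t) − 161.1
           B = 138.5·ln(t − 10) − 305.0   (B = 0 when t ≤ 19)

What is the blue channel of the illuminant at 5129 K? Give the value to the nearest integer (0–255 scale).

210

t = 5129/100 = 51.29; the t ≤ 66 branch applies.
B = 138.5·ln(51.29 − 10) − 305.0 = 138.5·ln 41.29 − 305.0 = 138.5·3.7206 − 305.0 = 210.306.
Rounded: 210.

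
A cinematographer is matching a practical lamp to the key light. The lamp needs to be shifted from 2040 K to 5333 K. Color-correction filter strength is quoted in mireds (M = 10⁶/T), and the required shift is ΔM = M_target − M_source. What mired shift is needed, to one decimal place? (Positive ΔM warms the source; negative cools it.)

M_source = 10⁶/2040 = 490.196; M_target = 10⁶/5333 = 187.512.
ΔM = 187.512 − 490.196 = -302.684 → -302.7 mireds, a cooling shift.

-302.7 mireds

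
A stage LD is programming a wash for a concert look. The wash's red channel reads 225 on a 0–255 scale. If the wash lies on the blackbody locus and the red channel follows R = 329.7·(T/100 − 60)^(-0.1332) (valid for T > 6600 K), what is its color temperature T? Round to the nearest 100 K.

(t − 60)^(-0.1332) = 225/329.7 = 0.68244.
t − 60 = 0.68244^(1/-0.1332) = 0.68244^(-7.508) = 17.610, so t = 77.610.
T = 100·t = 7761 K → 7800 K to the nearest 100 K.

7800 K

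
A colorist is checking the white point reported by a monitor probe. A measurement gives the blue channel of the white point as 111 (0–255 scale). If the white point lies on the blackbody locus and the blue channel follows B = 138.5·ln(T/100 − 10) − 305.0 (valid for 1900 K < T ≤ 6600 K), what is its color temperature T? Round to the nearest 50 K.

ln(t − 10) = (111 + 305.0) / 138.5 = 3.0036.
t − 10 = e^3.0036 = 20.158, so t = 30.158.
T = 100·t = 3016 K → 3000 K to the nearest 50 K.

3000 K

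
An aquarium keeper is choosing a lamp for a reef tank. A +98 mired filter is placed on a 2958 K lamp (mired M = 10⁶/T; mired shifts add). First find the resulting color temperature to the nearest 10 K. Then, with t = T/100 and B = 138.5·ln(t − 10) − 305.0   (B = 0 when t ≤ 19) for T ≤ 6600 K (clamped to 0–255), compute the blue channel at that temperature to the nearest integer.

M_in = 10⁶/2958 = 338.07; M_out = 338.07 + (+98) = 436.07.
T_out = 10⁶/436.07 = 2293.2 K → 2290 K; t = 22.9.
B = 138.5·ln(22.9 − 10) − 305.0 = 138.5·ln 12.9 − 305.0 = 138.5·2.5572 − 305.0 = 49.176.
Rounded: 49.

49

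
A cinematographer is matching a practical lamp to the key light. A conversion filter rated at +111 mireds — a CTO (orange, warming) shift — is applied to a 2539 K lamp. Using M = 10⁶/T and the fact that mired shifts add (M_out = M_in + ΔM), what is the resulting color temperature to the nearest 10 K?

1980 K

M_in = 10⁶/2539 = 393.86 mireds.
M_out = 393.86 + (+111) = 504.86 mireds.
T_out = 10⁶/504.86 = 1980.8 K → 1980 K.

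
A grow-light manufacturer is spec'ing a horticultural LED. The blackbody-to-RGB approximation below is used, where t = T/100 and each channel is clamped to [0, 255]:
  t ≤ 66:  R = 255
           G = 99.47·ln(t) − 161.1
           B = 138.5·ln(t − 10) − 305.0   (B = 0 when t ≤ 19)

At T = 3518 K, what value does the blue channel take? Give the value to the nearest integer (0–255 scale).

t = 3518/100 = 35.18; the t ≤ 66 branch applies.
B = 138.5·ln(35.18 − 10) − 305.0 = 138.5·ln 25.18 − 305.0 = 138.5·3.2261 − 305.0 = 141.808.
Rounded: 142.

142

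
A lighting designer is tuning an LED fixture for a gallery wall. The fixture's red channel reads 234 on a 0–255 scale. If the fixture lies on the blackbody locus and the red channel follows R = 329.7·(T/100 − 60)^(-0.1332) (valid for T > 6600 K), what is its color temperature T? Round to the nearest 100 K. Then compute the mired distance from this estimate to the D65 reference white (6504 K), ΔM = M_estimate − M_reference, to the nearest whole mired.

-17 mireds

(t − 60)^(-0.1332) = 234/329.7 = 0.70974.
t − 60 = 0.70974^(1/-0.1332) = 0.70974^(-7.508) = 13.119, so t = 73.119.
T = 100·t = 7312 K → 7300 K to the nearest 100 K.
M_estimate = 10⁶/7300 = 136.99; M_reference = 10⁶/6504 = 153.75.
ΔM = 136.99 − 153.75 = -16.77 → -17 mireds.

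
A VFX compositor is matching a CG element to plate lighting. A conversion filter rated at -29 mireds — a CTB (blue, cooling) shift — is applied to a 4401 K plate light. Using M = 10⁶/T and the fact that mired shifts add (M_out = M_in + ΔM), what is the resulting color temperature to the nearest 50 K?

M_in = 10⁶/4401 = 227.22 mireds.
M_out = 227.22 + (-29) = 198.22 mireds.
T_out = 10⁶/198.22 = 5044.9 K → 5050 K.

5050 K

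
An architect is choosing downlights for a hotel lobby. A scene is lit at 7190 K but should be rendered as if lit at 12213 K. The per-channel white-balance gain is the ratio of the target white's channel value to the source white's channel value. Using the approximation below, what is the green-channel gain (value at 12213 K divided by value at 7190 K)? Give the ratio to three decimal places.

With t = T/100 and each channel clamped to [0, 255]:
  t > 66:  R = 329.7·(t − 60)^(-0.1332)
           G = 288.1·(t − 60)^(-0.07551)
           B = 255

At 7190 K (t = 71.9):
  G = 288.1·(71.9 − 60)^(-0.07551) = 288.1·11.9^(-0.07551) = 288.1·0.82944 = 238.962.
At 12213 K (t = 122.13):
  G = 288.1·(122.13 − 60)^(-0.07551) = 288.1·62.13^(-0.07551) = 288.1·0.73213 = 210.926.
Gain = 210.926 / 238.962 = 0.8827 → 0.883.

0.883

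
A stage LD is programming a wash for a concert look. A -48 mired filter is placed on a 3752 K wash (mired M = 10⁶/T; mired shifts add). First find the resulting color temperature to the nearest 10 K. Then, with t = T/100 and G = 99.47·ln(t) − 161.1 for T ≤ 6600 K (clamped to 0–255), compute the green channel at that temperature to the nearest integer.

M_in = 10⁶/3752 = 266.52; M_out = 266.52 + (-48) = 218.52.
T_out = 10⁶/218.52 = 4576.1 K → 4580 K; t = 45.8.
G = 99.47·ln 45.8 − 161.1 = 99.47·3.8243 − 161.1 = 219.302.
Rounded: 219.

219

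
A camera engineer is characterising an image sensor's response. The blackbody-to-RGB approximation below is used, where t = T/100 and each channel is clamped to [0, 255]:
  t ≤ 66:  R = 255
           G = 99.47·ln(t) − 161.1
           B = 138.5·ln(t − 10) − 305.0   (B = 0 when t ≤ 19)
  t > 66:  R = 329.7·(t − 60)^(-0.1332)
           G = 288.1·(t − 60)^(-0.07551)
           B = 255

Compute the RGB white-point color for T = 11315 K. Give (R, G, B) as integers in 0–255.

(194, 213, 255)

t = 11315/100 = 113.15; the t > 66 branch applies.
R = 329.7·(113.15 − 60)^(-0.1332) = 329.7·53.15^(-0.1332) = 329.7·0.58906 = 194.215.
G = 288.1·(113.15 − 60)^(-0.07551) = 288.1·53.15^(-0.07551) = 288.1·0.74081 = 213.428.
B = 255 by definition for t > 66.
Rounded: (194, 213, 255).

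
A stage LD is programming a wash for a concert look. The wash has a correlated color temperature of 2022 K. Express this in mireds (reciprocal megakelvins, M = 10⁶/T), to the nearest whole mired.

495 mireds

M = 10⁶ / 2022 = 494.560 → 495 mireds.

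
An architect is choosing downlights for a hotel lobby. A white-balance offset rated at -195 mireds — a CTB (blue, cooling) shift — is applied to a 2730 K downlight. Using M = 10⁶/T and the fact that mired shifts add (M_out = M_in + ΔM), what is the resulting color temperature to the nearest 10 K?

M_in = 10⁶/2730 = 366.30 mireds.
M_out = 366.30 + (-195) = 171.30 mireds.
T_out = 10⁶/171.30 = 5837.7 K → 5840 K.

5840 K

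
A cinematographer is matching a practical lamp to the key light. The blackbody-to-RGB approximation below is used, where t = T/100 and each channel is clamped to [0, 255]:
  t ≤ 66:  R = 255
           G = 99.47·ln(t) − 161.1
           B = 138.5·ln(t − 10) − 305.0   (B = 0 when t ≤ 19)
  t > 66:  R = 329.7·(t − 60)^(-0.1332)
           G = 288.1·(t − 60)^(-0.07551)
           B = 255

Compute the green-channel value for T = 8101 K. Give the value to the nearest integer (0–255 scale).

t = 8101/100 = 81.01; the t > 66 branch applies.
G = 288.1·(81.01 − 60)^(-0.07551) = 288.1·21.01^(-0.07551) = 288.1·0.79459 = 228.922.
Rounded: 229.

229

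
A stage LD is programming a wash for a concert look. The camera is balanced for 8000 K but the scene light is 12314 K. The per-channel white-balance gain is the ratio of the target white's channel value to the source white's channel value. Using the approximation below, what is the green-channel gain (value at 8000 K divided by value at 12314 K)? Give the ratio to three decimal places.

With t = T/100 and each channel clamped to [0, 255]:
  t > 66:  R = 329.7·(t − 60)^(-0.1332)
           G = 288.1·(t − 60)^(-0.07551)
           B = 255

At 12314 K (t = 123.14):
  G = 288.1·(123.14 − 60)^(-0.07551) = 288.1·63.14^(-0.07551) = 288.1·0.73124 = 210.670.
At 8000 K (t = 80):
  G = 288.1·(80 − 60)^(-0.07551) = 288.1·20^(-0.07551) = 288.1·0.79755 = 229.775.
Gain = 229.775 / 210.670 = 1.0907 → 1.091.

1.091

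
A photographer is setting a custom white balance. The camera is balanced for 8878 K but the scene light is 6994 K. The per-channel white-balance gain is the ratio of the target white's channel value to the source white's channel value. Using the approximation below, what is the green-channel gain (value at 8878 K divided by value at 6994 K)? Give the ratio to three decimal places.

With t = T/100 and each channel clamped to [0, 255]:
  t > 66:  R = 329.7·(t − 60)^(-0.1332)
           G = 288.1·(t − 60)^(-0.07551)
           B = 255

At 6994 K (t = 69.94):
  G = 288.1·(69.94 − 60)^(-0.07551) = 288.1·9.94^(-0.07551) = 288.1·0.84079 = 242.231.
At 8878 K (t = 88.78):
  G = 288.1·(88.78 − 60)^(-0.07551) = 288.1·28.78^(-0.07551) = 288.1·0.77593 = 223.546.
Gain = 223.546 / 242.231 = 0.9229 → 0.923.

0.923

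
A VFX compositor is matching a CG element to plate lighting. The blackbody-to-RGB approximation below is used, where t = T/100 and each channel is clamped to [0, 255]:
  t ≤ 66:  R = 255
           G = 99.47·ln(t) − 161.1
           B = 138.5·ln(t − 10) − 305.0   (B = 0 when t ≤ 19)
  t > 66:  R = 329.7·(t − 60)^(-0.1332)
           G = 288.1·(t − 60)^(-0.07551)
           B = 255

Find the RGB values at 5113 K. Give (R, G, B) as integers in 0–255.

(255, 230, 210)

t = 5113/100 = 51.13; the t ≤ 66 branch applies.
R = 255 by definition for t ≤ 66.
G = 99.47·ln 51.13 − 161.1 = 99.47·3.9344 − 161.1 = 230.252.
B = 138.5·ln(51.13 − 10) − 305.0 = 138.5·ln 41.13 − 305.0 = 138.5·3.7167 − 305.0 = 209.768.
Rounded: (255, 230, 210).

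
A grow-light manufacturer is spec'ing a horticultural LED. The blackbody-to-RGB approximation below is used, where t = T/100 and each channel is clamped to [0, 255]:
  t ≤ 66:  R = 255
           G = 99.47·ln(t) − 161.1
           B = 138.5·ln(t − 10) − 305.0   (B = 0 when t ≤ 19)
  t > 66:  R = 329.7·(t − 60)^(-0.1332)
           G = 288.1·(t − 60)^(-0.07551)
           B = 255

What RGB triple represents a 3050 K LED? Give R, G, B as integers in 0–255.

R=255, G=179, B=113

t = 3050/100 = 30.5; the t ≤ 66 branch applies.
R = 255 by definition for t ≤ 66.
G = 99.47·ln 30.5 − 161.1 = 99.47·3.4177 − 161.1 = 178.861.
B = 138.5·ln(30.5 − 10) − 305.0 = 138.5·ln 20.5 − 305.0 = 138.5·3.0204 − 305.0 = 113.329.
Rounded: (255, 179, 113).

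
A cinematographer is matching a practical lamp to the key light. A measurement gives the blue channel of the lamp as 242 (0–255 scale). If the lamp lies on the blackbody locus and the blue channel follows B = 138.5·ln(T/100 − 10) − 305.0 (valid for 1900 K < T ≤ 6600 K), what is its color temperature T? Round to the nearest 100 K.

ln(t − 10) = (242 + 305.0) / 138.5 = 3.9495.
t − 10 = e^3.9495 = 51.907, so t = 61.907.
T = 100·t = 6191 K → 6200 K to the nearest 100 K.

6200 K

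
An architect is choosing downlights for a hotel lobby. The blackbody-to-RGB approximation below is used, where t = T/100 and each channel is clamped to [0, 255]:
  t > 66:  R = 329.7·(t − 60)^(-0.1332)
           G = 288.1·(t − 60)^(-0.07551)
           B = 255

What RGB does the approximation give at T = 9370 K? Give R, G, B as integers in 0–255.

t = 9370/100 = 93.7; the t > 66 branch applies.
R = 329.7·(93.7 − 60)^(-0.1332) = 329.7·33.7^(-0.1332) = 329.7·0.62592 = 206.366.
G = 288.1·(93.7 − 60)^(-0.07551) = 288.1·33.7^(-0.07551) = 288.1·0.76674 = 220.898.
B = 255 by definition for t > 66.
Rounded: (206, 221, 255).

R=206, G=221, B=255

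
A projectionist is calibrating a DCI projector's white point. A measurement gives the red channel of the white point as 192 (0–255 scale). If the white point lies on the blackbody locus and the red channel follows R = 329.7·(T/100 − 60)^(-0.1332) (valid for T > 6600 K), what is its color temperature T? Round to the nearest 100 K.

(t − 60)^(-0.1332) = 192/329.7 = 0.58235.
t − 60 = 0.58235^(1/-0.1332) = 0.58235^(-7.508) = 57.929, so t = 117.929.
T = 100·t = 11793 K → 11800 K to the nearest 100 K.

11800 K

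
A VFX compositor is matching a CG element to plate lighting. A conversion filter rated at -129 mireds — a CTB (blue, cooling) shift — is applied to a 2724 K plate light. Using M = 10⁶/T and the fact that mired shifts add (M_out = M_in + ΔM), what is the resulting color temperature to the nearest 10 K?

4200 K

M_in = 10⁶/2724 = 367.11 mireds.
M_out = 367.11 + (-129) = 238.11 mireds.
T_out = 10⁶/238.11 = 4199.8 K → 4200 K.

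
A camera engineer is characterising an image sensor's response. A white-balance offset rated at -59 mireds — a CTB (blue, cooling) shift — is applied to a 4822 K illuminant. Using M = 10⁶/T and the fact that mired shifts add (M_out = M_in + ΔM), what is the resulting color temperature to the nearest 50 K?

6750 K

M_in = 10⁶/4822 = 207.38 mireds.
M_out = 207.38 + (-59) = 148.38 mireds.
T_out = 10⁶/148.38 = 6739.3 K → 6750 K.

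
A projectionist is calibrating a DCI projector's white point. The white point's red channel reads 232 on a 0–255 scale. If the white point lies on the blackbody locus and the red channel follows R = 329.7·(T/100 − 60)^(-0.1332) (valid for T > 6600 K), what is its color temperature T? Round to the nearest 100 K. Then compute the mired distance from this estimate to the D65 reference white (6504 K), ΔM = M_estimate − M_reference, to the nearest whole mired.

(t − 60)^(-0.1332) = 232/329.7 = 0.70367.
t − 60 = 0.70367^(1/-0.1332) = 0.70367^(-7.508) = 13.992, so t = 73.992.
T = 100·t = 7399 K → 7400 K to the nearest 100 K.
M_estimate = 10⁶/7400 = 135.14; M_reference = 10⁶/6504 = 153.75.
ΔM = 135.14 − 153.75 = -18.62 → -19 mireds.

-19 mireds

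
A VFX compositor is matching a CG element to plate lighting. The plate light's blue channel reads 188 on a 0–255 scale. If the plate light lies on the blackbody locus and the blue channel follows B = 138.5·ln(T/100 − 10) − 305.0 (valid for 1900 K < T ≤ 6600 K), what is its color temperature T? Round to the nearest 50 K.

ln(t − 10) = (188 + 305.0) / 138.5 = 3.5596.
t − 10 = e^3.5596 = 35.148, so t = 45.148.
T = 100·t = 4515 K → 4500 K to the nearest 50 K.

4500 K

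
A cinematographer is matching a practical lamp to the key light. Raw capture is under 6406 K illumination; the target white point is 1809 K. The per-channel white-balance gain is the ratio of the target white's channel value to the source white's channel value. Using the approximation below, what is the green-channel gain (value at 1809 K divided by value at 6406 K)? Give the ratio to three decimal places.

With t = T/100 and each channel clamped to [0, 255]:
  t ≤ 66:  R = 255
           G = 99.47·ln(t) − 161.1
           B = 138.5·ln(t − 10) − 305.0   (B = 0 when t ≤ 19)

0.502

At 6406 K (t = 64.06):
  G = 99.47·ln 64.06 − 161.1 = 99.47·4.1598 − 161.1 = 252.677.
At 1809 K (t = 18.09):
  G = 99.47·ln 18.09 − 161.1 = 99.47·2.8954 − 161.1 = 126.901.
Gain = 126.901 / 252.677 = 0.5022 → 0.502.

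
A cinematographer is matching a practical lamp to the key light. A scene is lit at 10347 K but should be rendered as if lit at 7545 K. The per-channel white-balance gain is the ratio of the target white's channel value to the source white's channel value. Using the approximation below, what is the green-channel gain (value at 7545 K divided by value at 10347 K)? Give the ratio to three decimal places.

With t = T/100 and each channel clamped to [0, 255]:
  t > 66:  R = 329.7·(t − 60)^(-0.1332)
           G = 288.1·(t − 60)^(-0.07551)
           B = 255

At 10347 K (t = 103.47):
  G = 288.1·(103.47 − 60)^(-0.07551) = 288.1·43.47^(-0.07551) = 288.1·0.75214 = 216.692.
At 7545 K (t = 75.45):
  G = 288.1·(75.45 − 60)^(-0.07551) = 288.1·15.45^(-0.07551) = 288.1·0.81325 = 234.297.
Gain = 234.297 / 216.692 = 1.0812 → 1.081.

1.081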